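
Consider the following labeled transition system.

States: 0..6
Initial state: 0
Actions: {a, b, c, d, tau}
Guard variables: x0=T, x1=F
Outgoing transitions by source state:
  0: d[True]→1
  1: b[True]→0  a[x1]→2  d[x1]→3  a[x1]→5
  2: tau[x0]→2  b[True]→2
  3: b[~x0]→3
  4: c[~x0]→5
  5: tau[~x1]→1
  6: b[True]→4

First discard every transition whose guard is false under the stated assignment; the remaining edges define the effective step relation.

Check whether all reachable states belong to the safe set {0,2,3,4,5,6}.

Allowed set {0,2,3,4,5,6}
Reachable = {0,1}
  0: ok
  1: ✗ unsafe
witness against invariant: d → 1

Answer: INVARIANT VIOLATED at state 1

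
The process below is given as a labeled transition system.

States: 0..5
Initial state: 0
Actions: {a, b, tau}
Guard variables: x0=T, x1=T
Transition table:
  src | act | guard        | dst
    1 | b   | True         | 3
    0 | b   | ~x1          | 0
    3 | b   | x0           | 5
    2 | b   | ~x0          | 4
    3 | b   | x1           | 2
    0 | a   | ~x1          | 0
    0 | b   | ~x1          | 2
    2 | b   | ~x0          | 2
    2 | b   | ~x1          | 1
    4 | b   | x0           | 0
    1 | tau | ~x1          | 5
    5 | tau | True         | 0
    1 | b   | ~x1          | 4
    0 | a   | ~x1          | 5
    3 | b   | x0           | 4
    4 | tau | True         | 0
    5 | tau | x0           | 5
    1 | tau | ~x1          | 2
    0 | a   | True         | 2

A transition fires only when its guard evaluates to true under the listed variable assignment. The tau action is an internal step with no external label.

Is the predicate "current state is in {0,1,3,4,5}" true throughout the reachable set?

Safe = {0,1,3,4,5}
Reach set: {0,2}
  0: ok
  2: outside
witness against invariant: a → 2

Answer: INVARIANT VIOLATED at state 2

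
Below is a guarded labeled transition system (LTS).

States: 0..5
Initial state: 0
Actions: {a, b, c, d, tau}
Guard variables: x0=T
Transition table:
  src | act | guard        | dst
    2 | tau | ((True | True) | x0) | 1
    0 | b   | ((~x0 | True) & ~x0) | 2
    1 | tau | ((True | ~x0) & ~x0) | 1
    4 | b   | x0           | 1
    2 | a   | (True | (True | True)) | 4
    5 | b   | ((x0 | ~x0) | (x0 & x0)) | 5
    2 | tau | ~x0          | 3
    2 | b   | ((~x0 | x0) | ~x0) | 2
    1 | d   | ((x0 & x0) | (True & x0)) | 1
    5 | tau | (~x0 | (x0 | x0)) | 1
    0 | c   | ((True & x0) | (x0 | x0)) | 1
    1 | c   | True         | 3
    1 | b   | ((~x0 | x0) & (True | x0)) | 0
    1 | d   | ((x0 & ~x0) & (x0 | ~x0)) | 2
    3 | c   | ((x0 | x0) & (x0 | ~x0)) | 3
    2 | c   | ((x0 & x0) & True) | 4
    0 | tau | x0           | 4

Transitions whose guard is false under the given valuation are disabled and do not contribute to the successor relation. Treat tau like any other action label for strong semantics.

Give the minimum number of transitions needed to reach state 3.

BFS to 3:
  depth 0: {0}
  depth 1: {1,4}
  depth 2: {3}
first hit 3 at d=2 via c·c

Answer: 2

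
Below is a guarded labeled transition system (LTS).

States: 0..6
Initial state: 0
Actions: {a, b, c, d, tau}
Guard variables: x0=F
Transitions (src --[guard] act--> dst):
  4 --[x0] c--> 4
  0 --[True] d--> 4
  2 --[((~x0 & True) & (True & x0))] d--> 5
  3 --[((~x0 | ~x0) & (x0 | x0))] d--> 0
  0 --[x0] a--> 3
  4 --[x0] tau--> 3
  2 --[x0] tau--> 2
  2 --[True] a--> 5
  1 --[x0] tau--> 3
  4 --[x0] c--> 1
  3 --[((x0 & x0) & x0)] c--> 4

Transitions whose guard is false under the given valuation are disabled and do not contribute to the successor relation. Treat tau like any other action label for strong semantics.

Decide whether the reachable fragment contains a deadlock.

R = {0,4}
  0: d→4  [1 exit(s)]
  4: ∅  [no exit]
trace reaching 4: d

Answer: DEADLOCK at state 4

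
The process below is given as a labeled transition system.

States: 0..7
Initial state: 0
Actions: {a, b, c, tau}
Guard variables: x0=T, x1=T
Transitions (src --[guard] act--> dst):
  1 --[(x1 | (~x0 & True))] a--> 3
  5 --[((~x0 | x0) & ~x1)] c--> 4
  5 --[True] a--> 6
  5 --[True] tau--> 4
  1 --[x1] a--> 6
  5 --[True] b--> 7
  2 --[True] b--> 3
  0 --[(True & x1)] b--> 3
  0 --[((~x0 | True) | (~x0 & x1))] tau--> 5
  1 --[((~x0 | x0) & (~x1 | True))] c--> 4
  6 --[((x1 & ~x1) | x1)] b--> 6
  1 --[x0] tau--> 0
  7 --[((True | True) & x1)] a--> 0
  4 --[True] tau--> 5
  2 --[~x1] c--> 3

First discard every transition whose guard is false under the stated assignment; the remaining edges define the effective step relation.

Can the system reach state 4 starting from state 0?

Answer: REACHABLE

Working:
After dropping false guards: 13 live edges.
Layer 0: {0}
Layer 1: {3,5}  now seen {0,3,5}
Layer 2: {4,6,7}  now seen {0,3,4,5,6,7}
Reachable = {0,3,4,5,6,7}
trace reaching 4: tau·tau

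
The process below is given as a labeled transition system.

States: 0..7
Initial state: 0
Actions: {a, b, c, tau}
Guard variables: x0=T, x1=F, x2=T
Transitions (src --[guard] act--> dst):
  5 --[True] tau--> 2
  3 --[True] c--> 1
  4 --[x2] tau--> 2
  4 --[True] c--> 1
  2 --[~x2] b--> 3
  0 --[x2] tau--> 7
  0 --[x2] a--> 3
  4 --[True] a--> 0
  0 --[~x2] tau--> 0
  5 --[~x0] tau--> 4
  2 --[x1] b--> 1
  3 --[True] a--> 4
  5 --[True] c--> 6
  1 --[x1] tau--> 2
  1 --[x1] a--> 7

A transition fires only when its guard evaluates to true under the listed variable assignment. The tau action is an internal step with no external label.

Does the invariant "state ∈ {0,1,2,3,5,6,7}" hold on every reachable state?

Inv-set: {0,1,2,3,5,6,7}
R = {0,1,2,3,4,7}
  0: safe
  1: safe
  2: safe
  3: safe
  4: outside
  7: safe
reach 4 via a·a — violates

Answer: INVARIANT VIOLATED at state 4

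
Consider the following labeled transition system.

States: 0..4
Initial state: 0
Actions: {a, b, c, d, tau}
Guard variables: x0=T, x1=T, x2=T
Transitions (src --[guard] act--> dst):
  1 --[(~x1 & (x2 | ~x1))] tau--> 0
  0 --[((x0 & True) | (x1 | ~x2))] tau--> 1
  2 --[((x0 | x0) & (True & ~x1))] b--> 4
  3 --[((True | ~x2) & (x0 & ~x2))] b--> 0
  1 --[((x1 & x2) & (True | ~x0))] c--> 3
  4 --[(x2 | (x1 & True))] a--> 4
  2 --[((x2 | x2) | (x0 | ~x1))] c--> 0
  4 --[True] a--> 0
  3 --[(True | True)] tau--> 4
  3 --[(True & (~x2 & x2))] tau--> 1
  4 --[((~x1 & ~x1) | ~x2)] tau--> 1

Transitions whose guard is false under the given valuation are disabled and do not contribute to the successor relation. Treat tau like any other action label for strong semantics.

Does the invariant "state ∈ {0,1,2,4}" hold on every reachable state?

Answer: INVARIANT VIOLATED at state 3

Analysis:
Inv-set: {0,1,2,4}
R = {0,1,3,4}
  0: safe
  1: safe
  3: ✗ unsafe
  4: safe
reach 3 via tau·c — violates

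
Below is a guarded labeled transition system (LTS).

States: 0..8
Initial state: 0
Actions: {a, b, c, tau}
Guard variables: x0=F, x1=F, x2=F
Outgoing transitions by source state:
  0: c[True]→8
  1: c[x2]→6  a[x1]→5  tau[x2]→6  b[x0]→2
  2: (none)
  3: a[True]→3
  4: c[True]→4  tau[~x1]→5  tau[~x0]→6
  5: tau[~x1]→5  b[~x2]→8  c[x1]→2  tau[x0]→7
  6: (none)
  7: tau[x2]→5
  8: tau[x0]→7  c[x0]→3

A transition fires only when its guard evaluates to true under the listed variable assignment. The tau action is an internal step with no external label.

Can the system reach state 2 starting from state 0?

7 transition(s) survive guard evaluation.
L0 = {0}
L1 = {8}  cumulative {0,8}
R = {0,8}

Answer: UNREACHABLE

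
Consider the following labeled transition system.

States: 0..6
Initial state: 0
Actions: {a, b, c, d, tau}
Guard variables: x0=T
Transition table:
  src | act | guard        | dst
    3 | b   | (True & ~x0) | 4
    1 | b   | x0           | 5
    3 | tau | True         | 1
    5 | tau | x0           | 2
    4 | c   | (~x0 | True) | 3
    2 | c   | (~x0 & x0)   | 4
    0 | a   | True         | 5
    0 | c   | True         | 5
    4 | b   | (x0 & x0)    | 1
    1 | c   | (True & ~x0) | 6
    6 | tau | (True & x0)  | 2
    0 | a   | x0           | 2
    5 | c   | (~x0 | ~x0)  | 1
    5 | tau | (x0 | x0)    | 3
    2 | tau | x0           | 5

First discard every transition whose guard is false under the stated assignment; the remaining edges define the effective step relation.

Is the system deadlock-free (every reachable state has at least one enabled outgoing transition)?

Reach set: {0,1,2,3,5}
  0: a→2  a→5  c→5  [3 exit(s)]
  1: b→5  [1 exit(s)]
  2: tau→5  [1 exit(s)]
  3: tau→1  [1 exit(s)]
  5: tau→2  tau→3  [2 exit(s)]

Answer: DEADLOCK-FREE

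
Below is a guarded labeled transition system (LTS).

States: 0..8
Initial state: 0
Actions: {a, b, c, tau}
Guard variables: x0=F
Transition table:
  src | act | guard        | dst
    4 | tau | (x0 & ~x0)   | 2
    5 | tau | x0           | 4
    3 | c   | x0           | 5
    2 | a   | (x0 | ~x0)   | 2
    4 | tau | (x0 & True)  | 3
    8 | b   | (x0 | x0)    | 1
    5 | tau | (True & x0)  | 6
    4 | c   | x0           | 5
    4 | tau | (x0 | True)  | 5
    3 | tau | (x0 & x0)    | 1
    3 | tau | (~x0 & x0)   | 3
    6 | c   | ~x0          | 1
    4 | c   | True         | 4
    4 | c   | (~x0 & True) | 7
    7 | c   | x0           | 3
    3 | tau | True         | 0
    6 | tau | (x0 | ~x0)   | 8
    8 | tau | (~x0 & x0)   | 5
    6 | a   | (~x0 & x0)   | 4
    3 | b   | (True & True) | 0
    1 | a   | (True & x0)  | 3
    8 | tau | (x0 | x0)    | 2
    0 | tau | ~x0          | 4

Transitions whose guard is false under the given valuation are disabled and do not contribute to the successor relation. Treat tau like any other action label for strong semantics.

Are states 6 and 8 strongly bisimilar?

Bisimulation quotient by refinement:
  round 0: {{0,1,2,3,4,5,6,7,8}}
  round 1: {{0},{1,5,7,8},{2},{3},{4,6}}
  round 2: {{0},{1,5,7,8},{2},{3},{4},{6}}
6 equivalence class(es) (converged in 3)
[6]={6}  [8]={1,5,7,8}

Answer: NOT BISIMILAR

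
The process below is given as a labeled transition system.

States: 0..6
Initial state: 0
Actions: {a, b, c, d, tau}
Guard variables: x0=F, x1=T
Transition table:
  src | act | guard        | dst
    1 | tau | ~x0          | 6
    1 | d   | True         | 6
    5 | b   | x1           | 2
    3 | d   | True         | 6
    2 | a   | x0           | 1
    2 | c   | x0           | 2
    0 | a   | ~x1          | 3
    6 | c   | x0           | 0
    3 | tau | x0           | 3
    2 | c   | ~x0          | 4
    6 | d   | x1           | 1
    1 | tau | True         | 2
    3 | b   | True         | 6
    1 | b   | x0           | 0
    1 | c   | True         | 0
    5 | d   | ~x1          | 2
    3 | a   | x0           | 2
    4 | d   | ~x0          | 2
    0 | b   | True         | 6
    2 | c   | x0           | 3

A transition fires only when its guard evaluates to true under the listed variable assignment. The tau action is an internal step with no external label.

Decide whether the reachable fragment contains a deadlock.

Answer: DEADLOCK-FREE

Working:
R = {0,1,2,4,6}
  0: b→6  [deg 1]
  1: c→0  d→6  tau→2  tau→6  [deg 4]
  2: c→4  [deg 1]
  4: d→2  [deg 1]
  6: d→1  [deg 1]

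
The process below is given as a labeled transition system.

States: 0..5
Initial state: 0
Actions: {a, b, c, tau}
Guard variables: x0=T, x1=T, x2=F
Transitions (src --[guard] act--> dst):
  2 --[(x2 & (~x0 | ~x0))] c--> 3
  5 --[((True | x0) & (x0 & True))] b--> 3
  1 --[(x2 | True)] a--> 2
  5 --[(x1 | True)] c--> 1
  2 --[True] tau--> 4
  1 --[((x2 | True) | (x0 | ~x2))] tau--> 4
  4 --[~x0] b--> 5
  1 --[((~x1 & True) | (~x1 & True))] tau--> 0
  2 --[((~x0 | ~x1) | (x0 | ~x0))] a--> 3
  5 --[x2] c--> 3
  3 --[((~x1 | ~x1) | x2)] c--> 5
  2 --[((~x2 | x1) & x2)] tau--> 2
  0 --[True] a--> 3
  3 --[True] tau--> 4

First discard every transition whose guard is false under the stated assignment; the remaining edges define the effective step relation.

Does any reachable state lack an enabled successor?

Answer: DEADLOCK at state 4

Analysis:
Reachable = {0,3,4}
  0: a→3  [deg 1]
  3: tau→4  [deg 1]
  4: ∅  [STUCK]
Path to 4: a·tau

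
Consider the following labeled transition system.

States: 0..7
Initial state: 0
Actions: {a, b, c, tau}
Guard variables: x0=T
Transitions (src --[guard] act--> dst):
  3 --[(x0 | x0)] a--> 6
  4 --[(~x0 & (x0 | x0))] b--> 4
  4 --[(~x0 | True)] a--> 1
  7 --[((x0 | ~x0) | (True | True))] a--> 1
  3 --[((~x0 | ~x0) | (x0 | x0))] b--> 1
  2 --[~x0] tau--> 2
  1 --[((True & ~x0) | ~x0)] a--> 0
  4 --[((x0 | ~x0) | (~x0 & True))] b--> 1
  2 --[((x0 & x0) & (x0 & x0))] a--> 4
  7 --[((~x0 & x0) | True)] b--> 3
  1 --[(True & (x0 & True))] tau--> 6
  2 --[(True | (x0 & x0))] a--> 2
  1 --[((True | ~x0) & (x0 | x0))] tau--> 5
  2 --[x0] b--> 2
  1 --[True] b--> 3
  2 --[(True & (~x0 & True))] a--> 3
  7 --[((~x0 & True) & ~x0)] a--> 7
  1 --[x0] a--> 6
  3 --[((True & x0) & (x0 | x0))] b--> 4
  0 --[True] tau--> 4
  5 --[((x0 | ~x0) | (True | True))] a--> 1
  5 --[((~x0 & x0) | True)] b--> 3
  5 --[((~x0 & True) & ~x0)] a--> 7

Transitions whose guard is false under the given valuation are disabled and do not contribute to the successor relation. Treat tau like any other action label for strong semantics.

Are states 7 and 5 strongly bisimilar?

Answer: BISIMILAR

Trace:
Compute ~ classes (split until stable):
  P[0] = {{0,1,2,3,4,5,6,7}}
  P[1] = {{0},{1},{2,3,4,5,7},{6}}
  P[2] = {{0},{1},{2},{3},{4},{5,7},{6}}
7 equivalence class(es) (converged in 3)
class of 7: {5,7}; class of 5: {5,7}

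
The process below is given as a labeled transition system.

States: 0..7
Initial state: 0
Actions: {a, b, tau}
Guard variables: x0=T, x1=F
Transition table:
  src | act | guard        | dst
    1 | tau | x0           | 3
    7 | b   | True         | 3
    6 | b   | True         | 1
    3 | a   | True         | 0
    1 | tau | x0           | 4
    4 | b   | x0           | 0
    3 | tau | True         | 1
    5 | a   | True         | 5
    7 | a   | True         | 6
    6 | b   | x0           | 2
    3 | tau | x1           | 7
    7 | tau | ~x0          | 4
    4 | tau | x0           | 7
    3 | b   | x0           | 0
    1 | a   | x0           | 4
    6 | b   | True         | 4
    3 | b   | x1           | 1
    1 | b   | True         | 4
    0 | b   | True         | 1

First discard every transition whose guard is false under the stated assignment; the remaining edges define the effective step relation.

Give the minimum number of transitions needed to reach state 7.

Breadth-first toward 7:
  L0 = {0}
  L1 = {1}
  L2 = {3,4}
  L3 = {7}
7 enters at depth 3; path b·a·tau

Answer: 3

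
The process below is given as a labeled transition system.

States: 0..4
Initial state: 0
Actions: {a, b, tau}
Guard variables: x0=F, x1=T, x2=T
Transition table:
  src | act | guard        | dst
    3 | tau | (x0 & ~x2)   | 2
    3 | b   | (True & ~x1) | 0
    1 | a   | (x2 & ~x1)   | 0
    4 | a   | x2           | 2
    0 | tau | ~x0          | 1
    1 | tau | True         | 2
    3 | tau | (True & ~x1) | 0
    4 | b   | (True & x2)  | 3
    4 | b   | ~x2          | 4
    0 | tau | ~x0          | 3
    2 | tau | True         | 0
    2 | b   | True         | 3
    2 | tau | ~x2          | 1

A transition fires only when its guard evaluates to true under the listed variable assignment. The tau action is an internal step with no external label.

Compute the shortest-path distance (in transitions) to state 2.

Answer: 2

Working:
BFS to 2:
  Layer 0: {0}
  Layer 1: {1,3}
  Layer 2: {2}
depth(2)=2, e.g. tau·tau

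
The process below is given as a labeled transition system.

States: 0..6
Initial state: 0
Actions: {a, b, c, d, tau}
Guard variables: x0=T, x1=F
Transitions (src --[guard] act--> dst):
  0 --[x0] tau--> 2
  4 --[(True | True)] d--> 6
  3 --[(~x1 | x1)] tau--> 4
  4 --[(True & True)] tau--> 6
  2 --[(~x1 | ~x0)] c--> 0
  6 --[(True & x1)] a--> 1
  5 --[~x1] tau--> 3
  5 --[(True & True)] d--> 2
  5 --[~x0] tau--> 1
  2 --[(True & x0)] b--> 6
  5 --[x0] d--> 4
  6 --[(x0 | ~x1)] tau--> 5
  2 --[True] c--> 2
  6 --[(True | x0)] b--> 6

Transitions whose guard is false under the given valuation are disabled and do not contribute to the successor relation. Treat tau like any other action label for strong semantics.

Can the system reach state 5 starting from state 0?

Answer: REACHABLE

Working:
After dropping false guards: 12 live edges.
depth 0: {0}
depth 1: {2}  total {0,2}
depth 2: {6}  total {0,2,6}
depth 3: {5}  total {0,2,5,6}
depth 4: {3,4}  total {0,2,3,4,5,6}
Reachable = {0,2,3,4,5,6}
trace reaching 5: tau·b·tau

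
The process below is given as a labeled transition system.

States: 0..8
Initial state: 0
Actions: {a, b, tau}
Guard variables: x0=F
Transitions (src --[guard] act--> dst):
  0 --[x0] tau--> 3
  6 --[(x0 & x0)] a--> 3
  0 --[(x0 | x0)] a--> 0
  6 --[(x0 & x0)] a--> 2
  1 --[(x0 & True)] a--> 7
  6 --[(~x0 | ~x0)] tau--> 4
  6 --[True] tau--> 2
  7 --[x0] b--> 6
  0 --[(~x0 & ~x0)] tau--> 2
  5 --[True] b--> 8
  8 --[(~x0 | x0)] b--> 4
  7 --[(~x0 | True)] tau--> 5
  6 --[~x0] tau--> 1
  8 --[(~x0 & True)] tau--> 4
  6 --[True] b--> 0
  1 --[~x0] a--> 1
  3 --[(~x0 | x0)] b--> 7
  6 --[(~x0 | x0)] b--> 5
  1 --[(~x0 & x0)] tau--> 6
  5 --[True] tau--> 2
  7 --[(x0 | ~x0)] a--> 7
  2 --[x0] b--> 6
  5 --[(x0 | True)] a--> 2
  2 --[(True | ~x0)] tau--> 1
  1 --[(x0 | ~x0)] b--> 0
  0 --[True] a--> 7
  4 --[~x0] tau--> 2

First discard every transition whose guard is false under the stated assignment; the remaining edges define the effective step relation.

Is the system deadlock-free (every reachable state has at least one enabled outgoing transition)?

Answer: DEADLOCK-FREE

Analysis:
Reachable = {0,1,2,4,5,7,8}
  0: a→7  tau→2  [2 exit(s)]
  1: a→1  b→0  [2 exit(s)]
  2: tau→1  [1 exit(s)]
  4: tau→2  [1 exit(s)]
  5: a→2  b→8  tau→2  [3 exit(s)]
  7: a→7  tau→5  [2 exit(s)]
  8: b→4  tau→4  [2 exit(s)]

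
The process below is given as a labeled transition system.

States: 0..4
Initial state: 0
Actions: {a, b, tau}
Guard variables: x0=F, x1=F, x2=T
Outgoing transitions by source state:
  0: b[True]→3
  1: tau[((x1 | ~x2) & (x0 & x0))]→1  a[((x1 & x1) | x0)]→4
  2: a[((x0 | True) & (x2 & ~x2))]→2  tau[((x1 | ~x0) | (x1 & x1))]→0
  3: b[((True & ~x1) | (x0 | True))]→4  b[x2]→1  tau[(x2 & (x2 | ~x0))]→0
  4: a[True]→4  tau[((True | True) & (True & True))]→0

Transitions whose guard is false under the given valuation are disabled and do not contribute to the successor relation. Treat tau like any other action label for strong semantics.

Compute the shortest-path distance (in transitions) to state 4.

Answer: 2

Analysis:
Breadth-first toward 4:
  depth 0: {0}
  depth 1: {3}
  depth 2: {1,4}
4 enters at depth 2; path b·b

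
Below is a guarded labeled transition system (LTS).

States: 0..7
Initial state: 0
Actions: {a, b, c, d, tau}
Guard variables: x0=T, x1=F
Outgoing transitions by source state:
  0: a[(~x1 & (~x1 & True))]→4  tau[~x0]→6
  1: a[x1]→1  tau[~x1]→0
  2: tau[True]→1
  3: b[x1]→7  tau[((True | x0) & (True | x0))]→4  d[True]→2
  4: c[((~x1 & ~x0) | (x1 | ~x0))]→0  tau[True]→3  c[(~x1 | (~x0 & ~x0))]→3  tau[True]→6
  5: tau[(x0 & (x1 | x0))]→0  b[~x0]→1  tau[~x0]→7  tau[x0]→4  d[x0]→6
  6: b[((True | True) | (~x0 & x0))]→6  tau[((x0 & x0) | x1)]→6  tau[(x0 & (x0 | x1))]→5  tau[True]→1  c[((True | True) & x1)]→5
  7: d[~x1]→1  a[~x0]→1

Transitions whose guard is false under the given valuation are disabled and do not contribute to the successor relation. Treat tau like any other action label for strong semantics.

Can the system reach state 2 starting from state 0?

After dropping false guards: 16 live edges.
Layer 0: {0}
Layer 1: {4}  now seen {0,4}
Layer 2: {3,6}  now seen {0,3,4,6}
Layer 3: {1,2,5}  now seen {0,1,2,3,4,5,6}
Reach set: {0,1,2,3,4,5,6}
Path to 2: a·tau·d

Answer: REACHABLE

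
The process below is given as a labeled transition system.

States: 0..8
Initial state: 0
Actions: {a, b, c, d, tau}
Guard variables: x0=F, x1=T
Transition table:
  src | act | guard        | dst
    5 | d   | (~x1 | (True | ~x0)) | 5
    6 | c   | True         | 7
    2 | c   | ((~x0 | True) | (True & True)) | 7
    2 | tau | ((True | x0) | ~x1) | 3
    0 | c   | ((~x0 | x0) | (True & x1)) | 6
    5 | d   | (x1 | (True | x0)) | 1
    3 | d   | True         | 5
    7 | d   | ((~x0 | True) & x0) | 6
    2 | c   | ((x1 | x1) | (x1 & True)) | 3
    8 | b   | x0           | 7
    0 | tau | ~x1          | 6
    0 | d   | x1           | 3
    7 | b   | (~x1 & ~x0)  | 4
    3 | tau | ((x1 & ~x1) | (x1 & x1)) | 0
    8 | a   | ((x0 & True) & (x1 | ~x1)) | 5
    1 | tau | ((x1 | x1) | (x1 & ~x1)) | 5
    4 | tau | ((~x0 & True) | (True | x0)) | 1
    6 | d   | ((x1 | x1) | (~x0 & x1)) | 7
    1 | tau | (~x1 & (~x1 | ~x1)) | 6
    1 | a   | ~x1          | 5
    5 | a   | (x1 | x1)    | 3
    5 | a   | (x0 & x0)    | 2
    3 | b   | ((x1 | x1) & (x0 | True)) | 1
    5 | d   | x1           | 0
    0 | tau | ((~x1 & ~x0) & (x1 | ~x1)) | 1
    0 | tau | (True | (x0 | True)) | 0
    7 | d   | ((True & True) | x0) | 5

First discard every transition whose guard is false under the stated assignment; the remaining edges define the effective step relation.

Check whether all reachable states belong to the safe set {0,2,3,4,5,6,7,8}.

Answer: INVARIANT VIOLATED at state 1

Working:
Inv-set: {0,2,3,4,5,6,7,8}
R = {0,1,3,5,6,7}
  0: ok
  1: VIOLATES
  3: ok
  5: ok
  6: ok
  7: ok
counterexample path to 1: d·b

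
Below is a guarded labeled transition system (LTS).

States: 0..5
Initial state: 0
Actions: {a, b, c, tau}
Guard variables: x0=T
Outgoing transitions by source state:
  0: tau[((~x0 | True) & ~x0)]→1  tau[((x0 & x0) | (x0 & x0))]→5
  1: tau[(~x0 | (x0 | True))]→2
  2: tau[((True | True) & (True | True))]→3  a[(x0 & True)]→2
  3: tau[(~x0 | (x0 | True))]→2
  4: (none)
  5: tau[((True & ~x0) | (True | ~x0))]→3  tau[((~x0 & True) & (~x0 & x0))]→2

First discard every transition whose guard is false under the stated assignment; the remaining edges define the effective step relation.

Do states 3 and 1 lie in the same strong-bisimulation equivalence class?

Refine partition for ~:
  round 0: {{0,1,2,3,4,5}}
  round 1: {{0,1,3,5},{2},{4}}
  round 2: {{0,5},{1,3},{2},{4}}
  round 3: {{0},{1,3},{2},{4},{5}}
stable after 4 split(s): 5 block(s)
class of 3: {1,3}; class of 1: {1,3}

Answer: BISIMILAR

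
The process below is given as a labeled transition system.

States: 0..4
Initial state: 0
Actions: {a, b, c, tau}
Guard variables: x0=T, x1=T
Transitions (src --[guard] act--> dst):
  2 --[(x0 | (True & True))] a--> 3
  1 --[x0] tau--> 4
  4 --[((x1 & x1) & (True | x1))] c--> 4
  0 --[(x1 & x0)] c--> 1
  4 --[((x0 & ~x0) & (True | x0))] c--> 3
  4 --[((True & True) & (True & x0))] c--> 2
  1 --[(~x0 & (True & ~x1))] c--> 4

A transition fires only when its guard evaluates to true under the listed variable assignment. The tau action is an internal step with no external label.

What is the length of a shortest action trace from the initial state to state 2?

Answer: 3

Analysis:
Layered search for 2:
  Layer 0: {0}
  Layer 1: {1}
  Layer 2: {4}
  Layer 3: {2}
first hit 2 at d=3 via c·tau·c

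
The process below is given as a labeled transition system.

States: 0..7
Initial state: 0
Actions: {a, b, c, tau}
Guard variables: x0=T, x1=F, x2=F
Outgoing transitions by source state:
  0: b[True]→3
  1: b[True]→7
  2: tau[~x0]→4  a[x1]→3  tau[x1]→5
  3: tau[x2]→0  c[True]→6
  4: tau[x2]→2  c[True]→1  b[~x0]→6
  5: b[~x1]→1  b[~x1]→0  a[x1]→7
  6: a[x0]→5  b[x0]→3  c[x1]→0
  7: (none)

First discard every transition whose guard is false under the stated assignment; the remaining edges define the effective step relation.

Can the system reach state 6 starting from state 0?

Guard filter leaves 8 enabled edge(s).
L0 = {0}
L1 = {3}  now seen {0,3}
L2 = {6}  now seen {0,3,6}
L3 = {5}  now seen {0,3,5,6}
L4 = {1}  now seen {0,1,3,5,6}
L5 = {7}  now seen {0,1,3,5,6,7}
Reach set: {0,1,3,5,6,7}
witness 6: b·c

Answer: REACHABLE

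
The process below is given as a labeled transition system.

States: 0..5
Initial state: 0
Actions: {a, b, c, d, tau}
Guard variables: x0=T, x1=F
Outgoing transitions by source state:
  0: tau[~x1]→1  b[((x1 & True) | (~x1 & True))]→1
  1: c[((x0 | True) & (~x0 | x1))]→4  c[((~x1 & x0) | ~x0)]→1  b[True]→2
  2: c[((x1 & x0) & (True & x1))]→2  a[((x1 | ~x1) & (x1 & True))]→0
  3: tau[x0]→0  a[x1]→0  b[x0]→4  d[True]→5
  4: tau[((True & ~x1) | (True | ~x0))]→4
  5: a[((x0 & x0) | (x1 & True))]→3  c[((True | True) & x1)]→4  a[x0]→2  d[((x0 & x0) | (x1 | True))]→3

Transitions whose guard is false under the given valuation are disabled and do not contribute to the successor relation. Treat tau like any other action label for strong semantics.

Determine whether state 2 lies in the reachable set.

Answer: REACHABLE

Analysis:
Guard filter leaves 11 enabled edge(s).
depth 0: {0}
depth 1: {1}  now seen {0,1}
depth 2: {2}  now seen {0,1,2}
Reachable = {0,1,2}
Path to 2: tau·b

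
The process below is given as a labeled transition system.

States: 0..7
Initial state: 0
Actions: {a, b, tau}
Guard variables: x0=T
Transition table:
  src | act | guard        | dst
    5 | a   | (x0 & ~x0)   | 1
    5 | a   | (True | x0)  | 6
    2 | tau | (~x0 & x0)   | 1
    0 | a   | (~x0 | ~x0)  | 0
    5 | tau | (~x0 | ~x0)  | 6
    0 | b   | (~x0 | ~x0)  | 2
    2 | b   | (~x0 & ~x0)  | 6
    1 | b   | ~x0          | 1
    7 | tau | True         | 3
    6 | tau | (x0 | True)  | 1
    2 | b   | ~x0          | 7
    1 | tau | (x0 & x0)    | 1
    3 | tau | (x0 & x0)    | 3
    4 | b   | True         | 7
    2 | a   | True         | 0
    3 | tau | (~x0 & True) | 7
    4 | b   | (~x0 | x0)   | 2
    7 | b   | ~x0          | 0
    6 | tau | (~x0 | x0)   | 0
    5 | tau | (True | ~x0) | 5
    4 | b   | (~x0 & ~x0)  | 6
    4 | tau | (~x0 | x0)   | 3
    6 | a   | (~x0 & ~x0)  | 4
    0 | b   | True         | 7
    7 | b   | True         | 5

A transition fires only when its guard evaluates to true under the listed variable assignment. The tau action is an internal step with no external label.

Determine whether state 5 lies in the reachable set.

Answer: REACHABLE

Trace:
13 transition(s) survive guard evaluation.
depth 0: {0}
depth 1: {7}  now seen {0,7}
depth 2: {3,5}  now seen {0,3,5,7}
depth 3: {6}  now seen {0,3,5,6,7}
depth 4: {1}  now seen {0,1,3,5,6,7}
Reachable = {0,1,3,5,6,7}
Path to 5: b·b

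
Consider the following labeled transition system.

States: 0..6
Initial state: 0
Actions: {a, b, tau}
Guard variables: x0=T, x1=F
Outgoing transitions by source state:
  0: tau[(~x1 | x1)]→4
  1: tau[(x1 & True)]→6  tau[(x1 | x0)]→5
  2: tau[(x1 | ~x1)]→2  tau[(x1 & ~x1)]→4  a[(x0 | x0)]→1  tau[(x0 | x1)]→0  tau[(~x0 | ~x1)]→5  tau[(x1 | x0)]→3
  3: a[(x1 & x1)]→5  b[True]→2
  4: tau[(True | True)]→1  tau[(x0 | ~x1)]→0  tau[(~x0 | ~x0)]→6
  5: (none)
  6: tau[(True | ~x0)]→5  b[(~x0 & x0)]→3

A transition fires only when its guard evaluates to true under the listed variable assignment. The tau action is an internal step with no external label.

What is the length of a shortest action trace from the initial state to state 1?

Answer: 2

Trace:
Breadth-first toward 1:
  L0 = {0}
  L1 = {4}
  L2 = {1}
depth(1)=2, e.g. tau·tau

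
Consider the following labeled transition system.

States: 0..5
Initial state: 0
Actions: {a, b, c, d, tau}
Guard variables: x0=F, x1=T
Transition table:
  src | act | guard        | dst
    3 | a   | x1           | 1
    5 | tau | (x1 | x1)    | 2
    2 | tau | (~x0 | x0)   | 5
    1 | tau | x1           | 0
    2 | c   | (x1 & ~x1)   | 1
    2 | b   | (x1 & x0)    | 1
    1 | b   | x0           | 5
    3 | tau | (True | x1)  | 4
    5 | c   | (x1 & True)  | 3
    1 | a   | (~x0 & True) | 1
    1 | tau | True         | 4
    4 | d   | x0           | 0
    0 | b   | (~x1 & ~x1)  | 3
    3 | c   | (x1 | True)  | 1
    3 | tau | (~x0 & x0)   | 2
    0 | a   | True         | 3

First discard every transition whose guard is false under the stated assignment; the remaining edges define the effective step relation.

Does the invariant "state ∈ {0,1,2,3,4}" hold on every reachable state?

Safe = {0,1,2,3,4}
R = {0,1,3,4}
  0: ok
  1: ok
  3: ok
  4: ok

Answer: INVARIANT HOLDS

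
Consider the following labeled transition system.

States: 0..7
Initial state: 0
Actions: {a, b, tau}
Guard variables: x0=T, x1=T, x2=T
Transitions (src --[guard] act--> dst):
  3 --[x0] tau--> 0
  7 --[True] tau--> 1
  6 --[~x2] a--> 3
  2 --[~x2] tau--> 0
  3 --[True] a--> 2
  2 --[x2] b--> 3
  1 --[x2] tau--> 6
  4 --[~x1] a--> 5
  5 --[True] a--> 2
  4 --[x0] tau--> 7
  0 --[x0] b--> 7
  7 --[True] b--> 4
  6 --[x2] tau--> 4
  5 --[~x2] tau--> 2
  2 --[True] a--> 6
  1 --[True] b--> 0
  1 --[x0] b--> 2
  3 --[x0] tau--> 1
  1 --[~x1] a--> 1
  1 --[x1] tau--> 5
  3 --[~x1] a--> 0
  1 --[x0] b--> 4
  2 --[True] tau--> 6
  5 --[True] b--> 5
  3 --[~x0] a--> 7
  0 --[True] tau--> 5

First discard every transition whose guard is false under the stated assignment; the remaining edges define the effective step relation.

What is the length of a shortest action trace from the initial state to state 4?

Answer: 2

Trace:
Layered search for 4:
  L0 = {0}
  L1 = {5,7}
  L2 = {1,2,4}
first hit 4 at d=2 via b·b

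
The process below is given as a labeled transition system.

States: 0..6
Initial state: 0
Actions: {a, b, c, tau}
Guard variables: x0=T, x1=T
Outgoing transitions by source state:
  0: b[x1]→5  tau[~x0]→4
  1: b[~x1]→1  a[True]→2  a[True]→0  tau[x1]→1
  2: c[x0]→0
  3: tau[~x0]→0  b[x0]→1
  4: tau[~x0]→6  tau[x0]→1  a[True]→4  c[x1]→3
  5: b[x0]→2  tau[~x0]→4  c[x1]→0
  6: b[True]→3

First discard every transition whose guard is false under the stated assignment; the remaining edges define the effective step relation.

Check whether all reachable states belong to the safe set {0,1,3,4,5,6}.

Safe = {0,1,3,4,5,6}
Reach set: {0,2,5}
  0: ✓
  2: outside
  5: ✓
witness against invariant: b·b → 2

Answer: INVARIANT VIOLATED at state 2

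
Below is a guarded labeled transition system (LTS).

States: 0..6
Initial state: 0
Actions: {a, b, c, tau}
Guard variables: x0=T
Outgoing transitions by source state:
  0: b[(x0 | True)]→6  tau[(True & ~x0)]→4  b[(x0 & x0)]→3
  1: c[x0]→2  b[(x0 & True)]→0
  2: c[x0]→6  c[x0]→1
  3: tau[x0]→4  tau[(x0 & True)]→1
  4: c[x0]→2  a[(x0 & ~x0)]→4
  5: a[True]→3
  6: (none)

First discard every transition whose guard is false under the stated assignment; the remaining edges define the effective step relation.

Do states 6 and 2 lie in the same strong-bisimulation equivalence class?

Answer: NOT BISIMILAR

Working:
Compute ~ classes (split until stable):
  P[0] = {{0,1,2,3,4,5,6}}
  P[1] = {{0},{1},{2,4},{3},{5},{6}}
  P[2] = {{0},{1},{2},{3},{4},{5},{6}}
7 equivalence class(es) (converged in 3)
6∈{6}, 2∈{2}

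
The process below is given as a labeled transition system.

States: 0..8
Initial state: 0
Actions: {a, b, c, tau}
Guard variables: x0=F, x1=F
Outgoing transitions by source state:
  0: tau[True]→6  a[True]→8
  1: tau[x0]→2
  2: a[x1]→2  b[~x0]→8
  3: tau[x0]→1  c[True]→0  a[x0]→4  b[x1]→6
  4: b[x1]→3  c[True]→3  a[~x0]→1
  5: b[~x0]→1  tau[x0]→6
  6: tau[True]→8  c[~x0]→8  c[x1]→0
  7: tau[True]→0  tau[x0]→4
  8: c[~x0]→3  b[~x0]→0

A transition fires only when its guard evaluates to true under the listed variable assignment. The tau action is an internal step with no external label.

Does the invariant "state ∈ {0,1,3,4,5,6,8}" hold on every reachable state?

Answer: INVARIANT HOLDS

Analysis:
Allowed set {0,1,3,4,5,6,8}
Reach set: {0,3,6,8}
  0: ✓
  3: ✓
  6: ✓
  8: ✓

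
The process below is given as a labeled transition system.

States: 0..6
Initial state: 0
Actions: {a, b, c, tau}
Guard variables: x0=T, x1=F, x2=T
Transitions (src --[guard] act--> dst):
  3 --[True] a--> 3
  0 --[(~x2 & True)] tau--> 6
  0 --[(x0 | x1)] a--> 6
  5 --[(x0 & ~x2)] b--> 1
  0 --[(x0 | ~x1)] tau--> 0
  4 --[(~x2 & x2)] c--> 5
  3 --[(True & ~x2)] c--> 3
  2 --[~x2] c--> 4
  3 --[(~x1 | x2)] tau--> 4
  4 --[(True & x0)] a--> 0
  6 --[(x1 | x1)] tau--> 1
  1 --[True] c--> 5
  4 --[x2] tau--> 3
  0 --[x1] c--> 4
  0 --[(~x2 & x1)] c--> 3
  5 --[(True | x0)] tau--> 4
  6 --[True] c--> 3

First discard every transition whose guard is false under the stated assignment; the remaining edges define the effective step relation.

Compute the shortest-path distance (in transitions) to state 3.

Layered search for 3:
  Layer 0: {0}
  Layer 1: {6}
  Layer 2: {3}
depth(3)=2, e.g. a·c

Answer: 2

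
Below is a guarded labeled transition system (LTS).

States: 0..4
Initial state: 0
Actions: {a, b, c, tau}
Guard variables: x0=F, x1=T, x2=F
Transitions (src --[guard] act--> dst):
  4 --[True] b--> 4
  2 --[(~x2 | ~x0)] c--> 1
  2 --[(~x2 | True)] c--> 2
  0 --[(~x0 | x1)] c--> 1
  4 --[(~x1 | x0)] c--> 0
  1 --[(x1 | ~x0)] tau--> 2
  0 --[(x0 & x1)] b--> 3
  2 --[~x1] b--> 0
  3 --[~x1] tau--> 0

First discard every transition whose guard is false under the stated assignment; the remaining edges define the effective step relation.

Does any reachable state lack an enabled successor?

Reachable = {0,1,2}
  0: c→1  [1 out]
  1: tau→2  [1 out]
  2: c→1  c→2  [2 out]

Answer: DEADLOCK-FREE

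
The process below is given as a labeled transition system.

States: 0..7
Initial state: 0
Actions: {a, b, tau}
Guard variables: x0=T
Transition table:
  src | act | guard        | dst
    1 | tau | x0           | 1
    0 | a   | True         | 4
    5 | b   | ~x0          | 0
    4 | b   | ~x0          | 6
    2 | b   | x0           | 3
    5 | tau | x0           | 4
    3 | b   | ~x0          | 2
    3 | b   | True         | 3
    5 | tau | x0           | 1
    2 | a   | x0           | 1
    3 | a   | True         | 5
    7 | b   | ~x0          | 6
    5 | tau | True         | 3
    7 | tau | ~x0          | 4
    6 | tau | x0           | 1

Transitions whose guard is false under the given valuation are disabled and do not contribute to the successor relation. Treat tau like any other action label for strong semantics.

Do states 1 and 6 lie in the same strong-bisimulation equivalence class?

Answer: BISIMILAR

Analysis:
Compute ~ classes (split until stable):
  round 0: {{0,1,2,3,4,5,6,7}}
  round 1: {{0},{1,5,6},{2,3},{4,7}}
  round 2: {{0},{1,6},{2,3},{4,7},{5}}
  round 3: {{0},{1,6},{2},{3},{4,7},{5}}
Fixed point at round 4; 6 class(es).
class of 1: {1,6}; class of 6: {1,6}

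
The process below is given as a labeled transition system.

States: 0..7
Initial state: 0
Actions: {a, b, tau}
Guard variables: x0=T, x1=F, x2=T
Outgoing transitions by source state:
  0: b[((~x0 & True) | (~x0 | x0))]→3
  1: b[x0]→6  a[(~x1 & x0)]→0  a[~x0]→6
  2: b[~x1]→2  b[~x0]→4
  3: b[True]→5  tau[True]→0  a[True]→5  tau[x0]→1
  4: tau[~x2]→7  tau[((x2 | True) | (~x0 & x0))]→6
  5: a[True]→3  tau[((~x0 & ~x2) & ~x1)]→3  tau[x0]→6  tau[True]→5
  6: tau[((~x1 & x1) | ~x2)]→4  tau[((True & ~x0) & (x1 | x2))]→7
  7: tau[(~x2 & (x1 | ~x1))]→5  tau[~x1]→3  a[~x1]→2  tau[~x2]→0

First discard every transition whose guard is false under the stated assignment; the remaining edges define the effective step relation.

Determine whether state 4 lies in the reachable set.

14 transition(s) survive guard evaluation.
L0 = {0}
L1 = {3}  cumulative {0,3}
L2 = {1,5}  cumulative {0,1,3,5}
L3 = {6}  cumulative {0,1,3,5,6}
Reachable = {0,1,3,5,6}

Answer: UNREACHABLE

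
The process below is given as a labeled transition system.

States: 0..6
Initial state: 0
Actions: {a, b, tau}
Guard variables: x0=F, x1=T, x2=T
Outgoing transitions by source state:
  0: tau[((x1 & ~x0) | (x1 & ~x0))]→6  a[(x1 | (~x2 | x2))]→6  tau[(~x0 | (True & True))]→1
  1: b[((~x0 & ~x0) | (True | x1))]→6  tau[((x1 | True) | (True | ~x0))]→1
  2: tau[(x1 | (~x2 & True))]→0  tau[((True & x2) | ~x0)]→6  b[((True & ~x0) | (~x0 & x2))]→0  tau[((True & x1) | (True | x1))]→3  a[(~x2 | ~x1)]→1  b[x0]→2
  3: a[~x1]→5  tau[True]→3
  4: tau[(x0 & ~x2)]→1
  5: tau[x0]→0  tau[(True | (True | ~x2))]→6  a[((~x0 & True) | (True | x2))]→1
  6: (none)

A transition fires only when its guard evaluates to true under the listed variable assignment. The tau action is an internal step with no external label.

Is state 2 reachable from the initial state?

12 transition(s) survive guard evaluation.
Layer 0: {0}
Layer 1: {1,6}  total {0,1,6}
R = {0,1,6}

Answer: UNREACHABLE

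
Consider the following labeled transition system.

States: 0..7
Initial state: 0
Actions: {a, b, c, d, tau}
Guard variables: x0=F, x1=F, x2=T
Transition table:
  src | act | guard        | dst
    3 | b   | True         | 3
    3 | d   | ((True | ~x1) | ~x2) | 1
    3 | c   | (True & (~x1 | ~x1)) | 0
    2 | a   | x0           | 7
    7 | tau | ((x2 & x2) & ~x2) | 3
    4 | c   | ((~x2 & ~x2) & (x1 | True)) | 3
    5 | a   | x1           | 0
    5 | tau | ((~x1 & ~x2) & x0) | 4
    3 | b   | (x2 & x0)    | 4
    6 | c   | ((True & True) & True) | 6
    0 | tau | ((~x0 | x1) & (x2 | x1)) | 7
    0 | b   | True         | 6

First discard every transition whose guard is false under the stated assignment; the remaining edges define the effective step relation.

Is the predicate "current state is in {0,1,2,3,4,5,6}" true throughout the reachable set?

Answer: INVARIANT VIOLATED at state 7

Working:
Safe = {0,1,2,3,4,5,6}
R = {0,6,7}
  0: ✓
  6: ✓
  7: VIOLATES
counterexample path to 7: tau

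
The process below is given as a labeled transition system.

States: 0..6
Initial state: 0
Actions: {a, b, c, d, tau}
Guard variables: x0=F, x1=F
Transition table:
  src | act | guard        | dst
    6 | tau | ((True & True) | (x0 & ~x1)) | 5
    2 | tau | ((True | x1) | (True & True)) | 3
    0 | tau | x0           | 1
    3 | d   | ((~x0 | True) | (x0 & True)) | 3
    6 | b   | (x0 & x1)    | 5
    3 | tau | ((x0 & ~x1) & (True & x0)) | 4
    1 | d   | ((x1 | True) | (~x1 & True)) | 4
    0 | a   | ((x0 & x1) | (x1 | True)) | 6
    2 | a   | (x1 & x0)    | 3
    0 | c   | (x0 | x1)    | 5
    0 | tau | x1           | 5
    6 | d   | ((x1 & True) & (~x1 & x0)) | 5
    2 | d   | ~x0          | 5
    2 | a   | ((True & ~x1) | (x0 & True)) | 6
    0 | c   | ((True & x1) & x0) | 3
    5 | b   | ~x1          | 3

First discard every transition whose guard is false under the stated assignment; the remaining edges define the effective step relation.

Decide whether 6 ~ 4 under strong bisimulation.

Compute ~ classes (split until stable):
  P[0] = {{0,1,2,3,4,5,6}}
  P[1] = {{0},{1,3},{2},{4},{5},{6}}
  P[2] = {{0},{1},{2},{3},{4},{5},{6}}
Fixed point at round 3; 7 class(es).
class of 6: {6}; class of 4: {4}

Answer: NOT BISIMILAR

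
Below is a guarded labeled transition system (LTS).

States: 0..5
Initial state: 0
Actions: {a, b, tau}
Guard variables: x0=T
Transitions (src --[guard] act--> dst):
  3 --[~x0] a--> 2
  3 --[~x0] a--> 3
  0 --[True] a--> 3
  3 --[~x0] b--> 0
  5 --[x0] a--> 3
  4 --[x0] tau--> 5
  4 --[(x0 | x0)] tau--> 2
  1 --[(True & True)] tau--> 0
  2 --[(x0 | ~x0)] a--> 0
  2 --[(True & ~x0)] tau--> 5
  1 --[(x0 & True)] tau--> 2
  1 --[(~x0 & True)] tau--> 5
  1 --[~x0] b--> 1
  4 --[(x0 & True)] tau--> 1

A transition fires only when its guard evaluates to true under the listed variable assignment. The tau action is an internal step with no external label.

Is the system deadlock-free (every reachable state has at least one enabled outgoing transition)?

Answer: DEADLOCK at state 3

Trace:
R = {0,3}
  0: a→3  [1 exit(s)]
  3: ∅  [STUCK]
witness 3: a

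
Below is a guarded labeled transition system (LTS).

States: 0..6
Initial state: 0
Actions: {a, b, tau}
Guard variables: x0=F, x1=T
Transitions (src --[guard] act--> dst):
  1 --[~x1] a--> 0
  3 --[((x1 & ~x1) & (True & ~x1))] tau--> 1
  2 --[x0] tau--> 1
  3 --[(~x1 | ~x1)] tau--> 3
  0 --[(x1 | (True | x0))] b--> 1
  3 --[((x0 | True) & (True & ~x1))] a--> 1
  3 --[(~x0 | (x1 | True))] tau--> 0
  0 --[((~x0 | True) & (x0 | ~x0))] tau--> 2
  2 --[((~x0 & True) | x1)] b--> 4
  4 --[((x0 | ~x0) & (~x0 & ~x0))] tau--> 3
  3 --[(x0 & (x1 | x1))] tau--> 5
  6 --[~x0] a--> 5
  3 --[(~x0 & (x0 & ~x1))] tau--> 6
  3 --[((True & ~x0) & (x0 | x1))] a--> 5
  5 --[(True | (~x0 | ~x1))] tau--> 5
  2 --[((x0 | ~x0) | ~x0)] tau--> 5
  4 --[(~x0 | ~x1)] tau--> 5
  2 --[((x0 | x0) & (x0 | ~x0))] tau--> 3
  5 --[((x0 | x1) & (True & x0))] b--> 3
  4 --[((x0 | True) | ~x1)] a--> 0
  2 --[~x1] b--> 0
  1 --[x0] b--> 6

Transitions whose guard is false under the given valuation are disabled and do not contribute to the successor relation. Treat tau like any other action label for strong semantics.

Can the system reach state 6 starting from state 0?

Guard filter leaves 11 enabled edge(s).
Layer 0: {0}
Layer 1: {1,2}  cumulative {0,1,2}
Layer 2: {4,5}  cumulative {0,1,2,4,5}
Layer 3: {3}  cumulative {0,1,2,3,4,5}
R = {0,1,2,3,4,5}

Answer: UNREACHABLE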